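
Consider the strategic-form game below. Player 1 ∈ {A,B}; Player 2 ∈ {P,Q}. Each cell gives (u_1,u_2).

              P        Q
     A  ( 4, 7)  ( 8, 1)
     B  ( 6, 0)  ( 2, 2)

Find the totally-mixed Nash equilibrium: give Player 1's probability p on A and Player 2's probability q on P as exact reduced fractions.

P1 indiff ⇒ q·4+(1-q)·8 = q·6+(1-q)·2 ⇒ q(-2) = (1-q)(-6) ⇒ q = 3/4
P2 indiff ⇒ p·7+(1-p)·0 = p·1+(1-p)·2 ⇒ p(6) = (1-p)(2) ⇒ p = 1/4

p=1/4, q=3/4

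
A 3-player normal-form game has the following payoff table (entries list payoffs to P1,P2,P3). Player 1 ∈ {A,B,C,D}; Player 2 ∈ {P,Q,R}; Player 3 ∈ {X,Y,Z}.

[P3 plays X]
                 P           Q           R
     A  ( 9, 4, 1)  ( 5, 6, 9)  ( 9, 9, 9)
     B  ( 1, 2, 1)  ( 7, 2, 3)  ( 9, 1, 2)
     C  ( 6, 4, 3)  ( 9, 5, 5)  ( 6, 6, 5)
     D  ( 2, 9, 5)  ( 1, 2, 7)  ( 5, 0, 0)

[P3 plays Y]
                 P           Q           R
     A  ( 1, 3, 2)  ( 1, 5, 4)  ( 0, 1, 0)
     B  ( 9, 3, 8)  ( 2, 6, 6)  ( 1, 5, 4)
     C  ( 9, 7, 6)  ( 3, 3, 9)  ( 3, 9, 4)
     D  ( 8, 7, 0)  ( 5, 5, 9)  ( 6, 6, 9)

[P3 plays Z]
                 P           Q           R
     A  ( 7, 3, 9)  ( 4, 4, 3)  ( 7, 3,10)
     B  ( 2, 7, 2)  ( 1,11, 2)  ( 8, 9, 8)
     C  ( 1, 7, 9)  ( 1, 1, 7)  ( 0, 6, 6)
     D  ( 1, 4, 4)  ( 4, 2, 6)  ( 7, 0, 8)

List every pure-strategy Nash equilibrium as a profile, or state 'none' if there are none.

Equilibria: none

(A,P,X): not NE [P2→R gives 9>4; P3→Z gives 9>1]
(A,P,Y): not NE [P1→C gives 9>1; P2→Q gives 5>3; P3→Z gives 9>2]
(A,P,Z): not NE [P2→Q gives 4>3]
(A,Q,X): not NE [P1→C gives 9>5; P2→R gives 9>6]
(A,Q,Y): not NE [P1→D gives 5>1; P3→X gives 9>4]
(A,Q,Z): not NE [P3→X gives 9>3]
(A,R,X): not NE [P3→Z gives 10>9]
(A,R,Y): not NE [P1→D gives 6>0; P2→Q gives 5>1; P3→Z gives 10>0]
(A,R,Z): not NE [P1→B gives 8>7; P2→Q gives 4>3]
(B,P,X): not NE [P1→A gives 9>1; P3→Y gives 8>1]
(B,P,Y): not NE [P2→Q gives 6>3]
(B,P,Z): not NE [P1→A gives 7>2; P2→Q gives 11>7; P3→Y gives 8>2]
(B,Q,X): not NE [P1→C gives 9>7; P3→Y gives 6>3]
(B,Q,Y): not NE [P1→D gives 5>2]
(B,Q,Z): not NE [P1→D gives 4>1; P3→Y gives 6>2]
(B,R,X): not NE [P2→Q gives 2>1; P3→Z gives 8>2]
(B,R,Y): not NE [P1→D gives 6>1; P2→Q gives 6>5; P3→Z gives 8>4]
(B,R,Z): not NE [P2→Q gives 11>9]
(C,P,X): not NE [P1→A gives 9>6; P2→R gives 6>4; P3→Z gives 9>3]
(C,P,Y): not NE [P2→R gives 9>7; P3→Z gives 9>6]
(C,P,Z): not NE [P1→A gives 7>1]
(C,Q,X): not NE [P2→R gives 6>5; P3→Y gives 9>5]
(C,Q,Y): not NE [P1→D gives 5>3; P2→R gives 9>3]
(C,Q,Z): not NE [P1→D gives 4>1; P2→P gives 7>1; P3→Y gives 9>7]
(C,R,X): not NE [P1→B gives 9>6; P3→Z gives 6>5]
(C,R,Y): not NE [P1→D gives 6>3; P3→Z gives 6>4]
(C,R,Z): not NE [P1→B gives 8>0; P2→P gives 7>6]
(D,P,X): not NE [P1→A gives 9>2]
(D,P,Y): not NE [P1→C gives 9>8; P3→X gives 5>0]
(D,P,Z): not NE [P1→A gives 7>1; P3→X gives 5>4]
(D,Q,X): not NE [P1→C gives 9>1; P2→P gives 9>2; P3→Y gives 9>7]
(D,Q,Y): not NE [P2→P gives 7>5]
(D,Q,Z): not NE [P2→P gives 4>2; P3→Y gives 9>6]
(D,R,X): not NE [P1→B gives 9>5; P2→P gives 9>0; P3→Y gives 9>0]
(D,R,Y): not NE [P2→P gives 7>6]
(D,R,Z): not NE [P1→B gives 8>7; P2→P gives 4>0; P3→Y gives 9>8]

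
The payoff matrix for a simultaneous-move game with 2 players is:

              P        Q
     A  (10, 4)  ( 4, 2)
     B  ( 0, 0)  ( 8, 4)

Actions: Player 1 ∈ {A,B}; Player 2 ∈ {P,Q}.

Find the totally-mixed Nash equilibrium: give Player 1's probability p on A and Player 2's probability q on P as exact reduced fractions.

(p,q) = (2/3, 2/7)

P1 indiff ⇒ q·10+(1-q)·4 = q·0+(1-q)·8 ⇒ q(10) = (1-q)(4) ⇒ q = 2/7
P2 indiff ⇒ p·4+(1-p)·0 = p·2+(1-p)·4 ⇒ p(2) = (1-p)(4) ⇒ p = 2/3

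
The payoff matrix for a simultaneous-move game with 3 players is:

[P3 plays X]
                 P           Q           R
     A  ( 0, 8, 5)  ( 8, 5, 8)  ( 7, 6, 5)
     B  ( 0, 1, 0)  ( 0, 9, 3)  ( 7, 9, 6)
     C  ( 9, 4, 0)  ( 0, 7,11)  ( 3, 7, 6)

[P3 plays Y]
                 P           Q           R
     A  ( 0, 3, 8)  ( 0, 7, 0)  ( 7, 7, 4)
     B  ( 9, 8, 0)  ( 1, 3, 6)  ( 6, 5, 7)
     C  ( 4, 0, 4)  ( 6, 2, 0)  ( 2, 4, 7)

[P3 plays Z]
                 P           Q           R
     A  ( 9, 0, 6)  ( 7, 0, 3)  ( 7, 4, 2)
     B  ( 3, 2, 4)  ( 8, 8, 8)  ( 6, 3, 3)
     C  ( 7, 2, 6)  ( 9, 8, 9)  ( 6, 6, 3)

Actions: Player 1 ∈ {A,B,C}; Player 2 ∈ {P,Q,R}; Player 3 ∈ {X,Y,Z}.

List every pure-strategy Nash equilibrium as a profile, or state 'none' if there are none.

(A,P,X): not NE [P1→C gives 9>0; P3→Y gives 8>5]
(A,P,Y): not NE [P1→B gives 9>0; P2→R gives 7>3]
(A,P,Z): not NE [P2→R gives 4>0; P3→Y gives 8>6]
(A,Q,X): not NE [P2→P gives 8>5]
(A,Q,Y): not NE [P1→C gives 6>0; P3→X gives 8>0]
(A,Q,Z): not NE [P1→C gives 9>7; P2→R gives 4>0; P3→X gives 8>3]
(A,R,X): not NE [P2→P gives 8>6]
(A,R,Y): not NE [P3→X gives 5>4]
(A,R,Z): not NE [P3→X gives 5>2]
(B,P,X): not NE [P1→C gives 9>0; P2→R gives 9>1; P3→Z gives 4>0]
(B,P,Y): not NE [P3→Z gives 4>0]
(B,P,Z): not NE [P1→A gives 9>3; P2→Q gives 8>2]
(B,Q,X): not NE [P1→A gives 8>0; P3→Z gives 8>3]
(B,Q,Y): not NE [P1→C gives 6>1; P2→P gives 8>3; P3→Z gives 8>6]
(B,Q,Z): not NE [P1→C gives 9>8]
(B,R,X): not NE [P3→Y gives 7>6]
(B,R,Y): not NE [P1→A gives 7>6; P2→P gives 8>5]
(B,R,Z): not NE [P1→A gives 7>6; P2→Q gives 8>3; P3→Y gives 7>3]
(C,P,X): not NE [P2→R gives 7>4; P3→Z gives 6>0]
(C,P,Y): not NE [P1→B gives 9>4; P2→R gives 4>0; P3→Z gives 6>4]
(C,P,Z): not NE [P1→A gives 9>7; P2→Q gives 8>2]
(C,Q,X): not NE [P1→A gives 8>0]
(C,Q,Y): not NE [P2→R gives 4>2; P3→X gives 11>0]
(C,Q,Z): not NE [P3→X gives 11>9]
(C,R,X): not NE [P1→B gives 7>3; P3→Y gives 7>6]
(C,R,Y): not NE [P1→A gives 7>2]
(C,R,Z): not NE [P1→A gives 7>6; P2→Q gives 8>6; P3→Y gives 7>3]

No pure NE.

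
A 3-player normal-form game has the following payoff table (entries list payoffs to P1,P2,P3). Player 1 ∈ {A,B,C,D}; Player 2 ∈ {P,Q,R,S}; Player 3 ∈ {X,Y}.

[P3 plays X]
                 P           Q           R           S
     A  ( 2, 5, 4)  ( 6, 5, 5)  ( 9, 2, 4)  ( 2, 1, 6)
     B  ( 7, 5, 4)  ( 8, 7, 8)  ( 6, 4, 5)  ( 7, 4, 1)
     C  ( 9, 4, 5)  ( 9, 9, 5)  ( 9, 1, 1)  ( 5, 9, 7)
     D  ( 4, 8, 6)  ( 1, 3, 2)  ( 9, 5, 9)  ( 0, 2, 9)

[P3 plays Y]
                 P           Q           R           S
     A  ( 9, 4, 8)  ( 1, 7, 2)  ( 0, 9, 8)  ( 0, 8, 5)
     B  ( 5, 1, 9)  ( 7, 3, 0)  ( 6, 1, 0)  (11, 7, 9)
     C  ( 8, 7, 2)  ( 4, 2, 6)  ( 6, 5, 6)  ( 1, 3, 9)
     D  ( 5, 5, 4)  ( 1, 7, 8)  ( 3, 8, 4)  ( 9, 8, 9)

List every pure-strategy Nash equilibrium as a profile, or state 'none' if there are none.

PSNE = {(B,S,Y)}

(A,P,X): not NE [P1→C gives 9>2; P3→Y gives 8>4]
(A,P,Y): not NE [P2→R gives 9>4]
(A,Q,X): not NE [P1→C gives 9>6]
(A,Q,Y): not NE [P1→B gives 7>1; P2→R gives 9>7; P3→X gives 5>2]
(A,R,X): not NE [P2→Q gives 5>2; P3→Y gives 8>4]
(A,R,Y): not NE [P1→C gives 6>0]
(A,S,X): not NE [P1→B gives 7>2; P2→Q gives 5>1]
(A,S,Y): not NE [P1→B gives 11>0; P2→R gives 9>8; P3→X gives 6>5]
(B,P,X): not NE [P1→C gives 9>7; P2→Q gives 7>5; P3→Y gives 9>4]
(B,P,Y): not NE [P1→A gives 9>5; P2→S gives 7>1]
(B,Q,X): not NE [P1→C gives 9>8]
(B,Q,Y): not NE [P2→S gives 7>3; P3→X gives 8>0]
(B,R,X): not NE [P1→D gives 9>6; P2→Q gives 7>4]
(B,R,Y): not NE [P2→S gives 7>1; P3→X gives 5>0]
(B,S,X): not NE [P2→Q gives 7>4; P3→Y gives 9>1]
(B,S,Y): NE
(C,P,X): not NE [P2→S gives 9>4]
(C,P,Y): not NE [P1→A gives 9>8; P3→X gives 5>2]
(C,Q,X): not NE [P3→Y gives 6>5]
(C,Q,Y): not NE [P1→B gives 7>4; P2→P gives 7>2]
(C,R,X): not NE [P2→S gives 9>1; P3→Y gives 6>1]
(C,R,Y): not NE [P2→P gives 7>5]
(C,S,X): not NE [P1→B gives 7>5; P3→Y gives 9>7]
(C,S,Y): not NE [P1→B gives 11>1; P2→P gives 7>3]
(D,P,X): not NE [P1→C gives 9>4]
(D,P,Y): not NE [P1→A gives 9>5; P2→S gives 8>5; P3→X gives 6>4]
(D,Q,X): not NE [P1→C gives 9>1; P2→P gives 8>3; P3→Y gives 8>2]
(D,Q,Y): not NE [P1→B gives 7>1; P2→S gives 8>7]
(D,R,X): not NE [P2→P gives 8>5]
(D,R,Y): not NE [P1→C gives 6>3; P3→X gives 9>4]
(D,S,X): not NE [P1→B gives 7>0; P2→P gives 8>2]
(D,S,Y): not NE [P1→B gives 11>9]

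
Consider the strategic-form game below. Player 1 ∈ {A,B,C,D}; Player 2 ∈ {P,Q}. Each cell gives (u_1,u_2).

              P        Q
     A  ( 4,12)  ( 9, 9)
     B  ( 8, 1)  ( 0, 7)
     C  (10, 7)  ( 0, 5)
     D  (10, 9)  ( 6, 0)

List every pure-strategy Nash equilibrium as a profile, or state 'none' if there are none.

NE set: (C,P), (D,P)

(A,P): not NE [P1→D gives 10>4]
(A,Q): not NE [P2→P gives 12>9]
(B,P): not NE [P1→D gives 10>8; P2→Q gives 7>1]
(B,Q): not NE [P1→A gives 9>0]
(C,P): NE
(C,Q): not NE [P1→A gives 9>0; P2→P gives 7>5]
(D,P): NE
(D,Q): not NE [P1→A gives 9>6; P2→P gives 9>0]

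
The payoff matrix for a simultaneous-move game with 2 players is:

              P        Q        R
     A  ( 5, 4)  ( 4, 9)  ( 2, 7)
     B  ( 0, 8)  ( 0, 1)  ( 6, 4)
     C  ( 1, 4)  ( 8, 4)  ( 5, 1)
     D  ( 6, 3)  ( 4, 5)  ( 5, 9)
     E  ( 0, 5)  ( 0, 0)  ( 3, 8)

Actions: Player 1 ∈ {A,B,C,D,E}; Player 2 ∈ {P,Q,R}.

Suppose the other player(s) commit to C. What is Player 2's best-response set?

P2 best: {P,Q}

u_2(P vs C) = 4
u_2(Q vs C) = 4
u_2(R vs C) = 1
max payoff 4 at {P,Q}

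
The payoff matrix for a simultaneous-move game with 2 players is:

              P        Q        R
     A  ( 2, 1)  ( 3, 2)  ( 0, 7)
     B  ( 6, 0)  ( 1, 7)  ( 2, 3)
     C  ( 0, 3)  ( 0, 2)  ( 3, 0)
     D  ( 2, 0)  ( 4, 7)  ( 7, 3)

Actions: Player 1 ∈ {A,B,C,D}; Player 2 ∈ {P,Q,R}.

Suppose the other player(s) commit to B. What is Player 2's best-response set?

BR_2 = {Q}

u_2(P vs B) = 0
u_2(Q vs B) = 7
u_2(R vs B) = 3
max payoff 7 at {Q}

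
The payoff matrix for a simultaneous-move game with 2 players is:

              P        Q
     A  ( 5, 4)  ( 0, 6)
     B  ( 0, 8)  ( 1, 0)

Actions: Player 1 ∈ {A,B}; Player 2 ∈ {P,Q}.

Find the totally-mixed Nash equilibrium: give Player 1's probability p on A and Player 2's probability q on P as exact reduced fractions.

(p,q) = (4/5, 1/6)

P1 indiff ⇒ q·5+(1-q)·0 = q·0+(1-q)·1 ⇒ q(5) = (1-q)(1) ⇒ q = 1/6
P2 indiff ⇒ p·4+(1-p)·8 = p·6+(1-p)·0 ⇒ p(-2) = (1-p)(-8) ⇒ p = 4/5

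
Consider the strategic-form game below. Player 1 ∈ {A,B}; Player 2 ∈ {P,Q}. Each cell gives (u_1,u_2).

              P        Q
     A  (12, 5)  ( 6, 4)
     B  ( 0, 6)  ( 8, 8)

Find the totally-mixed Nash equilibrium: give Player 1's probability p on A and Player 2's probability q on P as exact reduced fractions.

P1 indiff ⇒ q·12+(1-q)·6 = q·0+(1-q)·8 ⇒ q(12) = (1-q)(2) ⇒ q = 1/7
P2 indiff ⇒ p·5+(1-p)·6 = p·4+(1-p)·8 ⇒ p(1) = (1-p)(2) ⇒ p = 2/3

P1 mixes 2/3 on A; P2 mixes 1/7 on P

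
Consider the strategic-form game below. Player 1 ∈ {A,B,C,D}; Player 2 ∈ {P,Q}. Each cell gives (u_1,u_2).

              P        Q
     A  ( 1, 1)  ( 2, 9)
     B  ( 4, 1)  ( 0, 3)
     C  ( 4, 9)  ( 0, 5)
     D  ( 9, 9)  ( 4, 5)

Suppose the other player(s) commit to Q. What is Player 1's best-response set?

u_1(A vs Q) = 2
u_1(B vs Q) = 0
u_1(C vs Q) = 0
u_1(D vs Q) = 4
max payoff 4 at {D}

BR_1 = {D}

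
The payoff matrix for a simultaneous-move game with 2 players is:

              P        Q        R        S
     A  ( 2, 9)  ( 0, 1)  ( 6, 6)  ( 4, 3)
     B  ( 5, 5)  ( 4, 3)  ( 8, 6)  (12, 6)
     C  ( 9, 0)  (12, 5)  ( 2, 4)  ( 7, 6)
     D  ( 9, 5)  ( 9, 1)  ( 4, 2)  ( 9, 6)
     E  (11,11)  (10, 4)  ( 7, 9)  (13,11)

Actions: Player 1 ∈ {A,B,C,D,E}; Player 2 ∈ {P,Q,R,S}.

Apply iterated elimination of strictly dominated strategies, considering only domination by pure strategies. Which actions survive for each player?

Survivors P1:{B,E} P2:{P,R,S}

P1 drop A (B beats it: P:5>2 Q:4>0 R:8>6 S:12>4)
P1 drop D (E beats it: P:11>9 Q:10>9 R:7>4 S:13>9)
P2 drop Q (S beats it: B:6>3 C:6>5 E:11>4)
P1 drop C (E beats it: P:11>9 R:7>2 S:13>7)
P1→{B,E} P2→{P,R,S}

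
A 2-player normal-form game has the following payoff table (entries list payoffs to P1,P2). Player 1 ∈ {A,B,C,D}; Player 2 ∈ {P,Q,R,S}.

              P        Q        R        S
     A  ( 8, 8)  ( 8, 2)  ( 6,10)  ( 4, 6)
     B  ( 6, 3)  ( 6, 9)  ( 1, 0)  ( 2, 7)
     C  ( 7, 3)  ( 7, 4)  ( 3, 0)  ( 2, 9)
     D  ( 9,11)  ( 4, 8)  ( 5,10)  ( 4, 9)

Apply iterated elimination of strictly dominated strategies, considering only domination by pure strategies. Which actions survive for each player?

P1 drop B (A beats it: P:8>6 Q:8>6 R:6>1 S:4>2)
P1 drop C (A beats it: P:8>7 Q:8>7 R:6>3 S:4>2)
P2 drop Q (P beats it: A:8>2 D:11>8)
P2 drop S (P beats it: A:8>6 D:11>9)
P1→{A,D} P2→{P,R}

Survivors P1:{A,D} P2:{P,R}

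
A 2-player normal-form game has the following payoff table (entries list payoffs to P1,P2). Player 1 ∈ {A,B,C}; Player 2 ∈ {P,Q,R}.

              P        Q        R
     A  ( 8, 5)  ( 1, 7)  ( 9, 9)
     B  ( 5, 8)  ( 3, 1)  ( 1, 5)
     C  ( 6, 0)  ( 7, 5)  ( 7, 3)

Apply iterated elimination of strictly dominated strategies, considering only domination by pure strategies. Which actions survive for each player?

IESDS → P1:{A,C} P2:{Q,R}

P1 drop B (C beats it: P:6>5 Q:7>3 R:7>1)
P2 drop P (Q beats it: A:7>5 C:5>0)
P1→{A,C} P2→{Q,R}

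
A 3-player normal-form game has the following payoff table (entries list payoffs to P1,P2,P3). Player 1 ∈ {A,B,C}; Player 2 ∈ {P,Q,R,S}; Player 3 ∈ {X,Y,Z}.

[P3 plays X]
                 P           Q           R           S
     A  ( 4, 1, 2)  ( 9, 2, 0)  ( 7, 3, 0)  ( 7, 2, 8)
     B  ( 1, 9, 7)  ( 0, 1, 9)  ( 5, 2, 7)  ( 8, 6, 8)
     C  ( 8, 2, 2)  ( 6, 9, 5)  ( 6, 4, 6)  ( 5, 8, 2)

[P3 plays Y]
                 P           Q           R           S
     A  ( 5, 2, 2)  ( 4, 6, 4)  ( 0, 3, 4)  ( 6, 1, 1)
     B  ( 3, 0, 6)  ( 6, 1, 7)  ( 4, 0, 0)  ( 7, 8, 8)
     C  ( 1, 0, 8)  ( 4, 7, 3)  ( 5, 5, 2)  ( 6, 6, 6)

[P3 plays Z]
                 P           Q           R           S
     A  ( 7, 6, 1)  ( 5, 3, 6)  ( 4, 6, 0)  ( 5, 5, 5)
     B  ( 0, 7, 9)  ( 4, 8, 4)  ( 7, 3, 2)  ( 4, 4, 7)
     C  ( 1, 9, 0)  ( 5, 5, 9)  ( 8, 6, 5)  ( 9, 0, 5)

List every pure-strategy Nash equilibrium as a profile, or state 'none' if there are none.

Nash profiles: (B,S,Y)

(A,P,X): not NE [P1→C gives 8>4; P2→R gives 3>1]
(A,P,Y): not NE [P2→Q gives 6>2]
(A,P,Z): not NE [P3→Y gives 2>1]
(A,Q,X): not NE [P2→R gives 3>2; P3→Z gives 6>0]
(A,Q,Y): not NE [P1→B gives 6>4; P3→Z gives 6>4]
(A,Q,Z): not NE [P2→R gives 6>3]
(A,R,X): not NE [P3→Y gives 4>0]
(A,R,Y): not NE [P1→C gives 5>0; P2→Q gives 6>3]
(A,R,Z): not NE [P1→C gives 8>4; P3→Y gives 4>0]
(A,S,X): not NE [P1→B gives 8>7; P2→R gives 3>2]
(A,S,Y): not NE [P1→B gives 7>6; P2→Q gives 6>1; P3→X gives 8>1]
(A,S,Z): not NE [P1→C gives 9>5; P2→R gives 6>5; P3→X gives 8>5]
(B,P,X): not NE [P1→C gives 8>1; P3→Z gives 9>7]
(B,P,Y): not NE [P1→A gives 5>3; P2→S gives 8>0; P3→Z gives 9>6]
(B,P,Z): not NE [P1→A gives 7>0; P2→Q gives 8>7]
(B,Q,X): not NE [P1→A gives 9>0; P2→P gives 9>1]
(B,Q,Y): not NE [P2→S gives 8>1; P3→X gives 9>7]
(B,Q,Z): not NE [P1→C gives 5>4; P3→X gives 9>4]
(B,R,X): not NE [P1→A gives 7>5; P2→P gives 9>2]
(B,R,Y): not NE [P1→C gives 5>4; P2→S gives 8>0; P3→X gives 7>0]
(B,R,Z): not NE [P1→C gives 8>7; P2→Q gives 8>3; P3→X gives 7>2]
(B,S,X): not NE [P2→P gives 9>6]
(B,S,Y): NE
(B,S,Z): not NE [P1→C gives 9>4; P2→Q gives 8>4; P3→Y gives 8>7]
(C,P,X): not NE [P2→Q gives 9>2; P3→Y gives 8>2]
(C,P,Y): not NE [P1→A gives 5>1; P2→Q gives 7>0]
(C,P,Z): not NE [P1→A gives 7>1; P3→Y gives 8>0]
(C,Q,X): not NE [P1→A gives 9>6; P3→Z gives 9>5]
(C,Q,Y): not NE [P1→B gives 6>4; P3→Z gives 9>3]
(C,Q,Z): not NE [P2→P gives 9>5]
(C,R,X): not NE [P1→A gives 7>6; P2→Q gives 9>4]
(C,R,Y): not NE [P2→Q gives 7>5; P3→X gives 6>2]
(C,R,Z): not NE [P2→P gives 9>6; P3→X gives 6>5]
(C,S,X): not NE [P1→B gives 8>5; P2→Q gives 9>8; P3→Y gives 6>2]
(C,S,Y): not NE [P1→B gives 7>6; P2→Q gives 7>6]
(C,S,Z): not NE [P2→P gives 9>0; P3→Y gives 6>5]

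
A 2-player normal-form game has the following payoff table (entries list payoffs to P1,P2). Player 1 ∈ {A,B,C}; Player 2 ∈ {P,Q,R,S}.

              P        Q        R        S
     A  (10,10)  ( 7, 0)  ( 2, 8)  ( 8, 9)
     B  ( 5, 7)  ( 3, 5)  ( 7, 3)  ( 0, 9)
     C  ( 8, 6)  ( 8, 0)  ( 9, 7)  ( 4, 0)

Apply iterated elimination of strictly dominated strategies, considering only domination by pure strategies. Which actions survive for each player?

P1 drop B (C beats it: P:8>5 Q:8>3 R:9>7 S:4>0)
P2 drop Q (P beats it: A:10>0 C:6>0)
P2 drop S (P beats it: A:10>9 C:6>0)
P1→{A,C} P2→{P,R}

Remaining: P1:{A,C} P2:{P,R}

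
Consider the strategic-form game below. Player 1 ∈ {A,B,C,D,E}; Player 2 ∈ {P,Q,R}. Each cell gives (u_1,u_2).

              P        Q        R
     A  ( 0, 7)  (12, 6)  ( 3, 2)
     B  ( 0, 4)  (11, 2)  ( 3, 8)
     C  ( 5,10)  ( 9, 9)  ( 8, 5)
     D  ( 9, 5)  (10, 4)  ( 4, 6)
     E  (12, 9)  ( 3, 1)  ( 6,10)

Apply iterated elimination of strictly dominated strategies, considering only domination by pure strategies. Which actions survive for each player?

Survivors P1:{C,E} P2:{P,R}

P2 drop Q (P beats it: A:7>6 B:4>2 C:10>9 D:5>4 E:9>1)
P1 drop A (C beats it: P:5>0 R:8>3)
P1 drop B (C beats it: P:5>0 R:8>3)
P1 drop D (E beats it: P:12>9 R:6>4)
P1→{C,E} P2→{P,R}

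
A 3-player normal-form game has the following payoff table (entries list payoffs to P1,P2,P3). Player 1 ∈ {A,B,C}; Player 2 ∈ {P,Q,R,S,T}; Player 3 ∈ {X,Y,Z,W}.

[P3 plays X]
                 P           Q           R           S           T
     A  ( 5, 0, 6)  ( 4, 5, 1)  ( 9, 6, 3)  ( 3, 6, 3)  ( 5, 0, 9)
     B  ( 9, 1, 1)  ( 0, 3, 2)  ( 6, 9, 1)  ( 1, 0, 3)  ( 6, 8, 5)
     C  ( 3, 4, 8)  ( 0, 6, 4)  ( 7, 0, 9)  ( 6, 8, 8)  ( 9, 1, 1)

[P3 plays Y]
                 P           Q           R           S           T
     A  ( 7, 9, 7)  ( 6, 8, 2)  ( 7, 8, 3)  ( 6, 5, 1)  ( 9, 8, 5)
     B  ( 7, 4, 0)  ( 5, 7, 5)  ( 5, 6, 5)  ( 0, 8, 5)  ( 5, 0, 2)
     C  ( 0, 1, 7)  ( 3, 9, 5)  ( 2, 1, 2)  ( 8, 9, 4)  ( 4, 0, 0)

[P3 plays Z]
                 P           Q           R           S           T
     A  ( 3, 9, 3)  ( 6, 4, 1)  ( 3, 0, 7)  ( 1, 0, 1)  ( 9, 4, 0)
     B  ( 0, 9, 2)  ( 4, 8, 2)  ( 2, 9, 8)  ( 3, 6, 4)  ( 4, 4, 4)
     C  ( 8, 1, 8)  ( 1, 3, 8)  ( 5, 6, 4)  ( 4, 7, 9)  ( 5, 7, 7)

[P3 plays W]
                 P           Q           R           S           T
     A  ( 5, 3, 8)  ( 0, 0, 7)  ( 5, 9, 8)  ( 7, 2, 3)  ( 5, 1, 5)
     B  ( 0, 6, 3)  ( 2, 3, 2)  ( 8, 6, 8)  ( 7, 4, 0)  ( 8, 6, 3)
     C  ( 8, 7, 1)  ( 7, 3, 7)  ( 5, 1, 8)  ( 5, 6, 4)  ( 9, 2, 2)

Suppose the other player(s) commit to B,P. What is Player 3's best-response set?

argmax u_3 = {W}

u_3(X vs B,P) = 1
u_3(Y vs B,P) = 0
u_3(Z vs B,P) = 2
u_3(W vs B,P) = 3
max payoff 3 at {W}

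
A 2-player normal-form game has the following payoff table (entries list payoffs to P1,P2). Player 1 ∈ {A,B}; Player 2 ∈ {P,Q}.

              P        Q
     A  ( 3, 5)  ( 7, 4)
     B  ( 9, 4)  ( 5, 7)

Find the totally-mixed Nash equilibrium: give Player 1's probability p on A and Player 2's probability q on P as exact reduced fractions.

p=3/4, q=1/4

P1 indiff ⇒ q·3+(1-q)·7 = q·9+(1-q)·5 ⇒ q(-6) = (1-q)(-2) ⇒ q = 1/4
P2 indiff ⇒ p·5+(1-p)·4 = p·4+(1-p)·7 ⇒ p(1) = (1-p)(3) ⇒ p = 3/4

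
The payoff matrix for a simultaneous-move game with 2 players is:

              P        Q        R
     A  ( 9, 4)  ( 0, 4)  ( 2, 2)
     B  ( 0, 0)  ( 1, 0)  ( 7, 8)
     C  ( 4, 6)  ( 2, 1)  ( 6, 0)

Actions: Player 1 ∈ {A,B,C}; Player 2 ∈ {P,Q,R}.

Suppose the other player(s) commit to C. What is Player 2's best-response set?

u_2(P vs C) = 6
u_2(Q vs C) = 1
u_2(R vs C) = 0
max payoff 6 at {P}

argmax u_2 = {P}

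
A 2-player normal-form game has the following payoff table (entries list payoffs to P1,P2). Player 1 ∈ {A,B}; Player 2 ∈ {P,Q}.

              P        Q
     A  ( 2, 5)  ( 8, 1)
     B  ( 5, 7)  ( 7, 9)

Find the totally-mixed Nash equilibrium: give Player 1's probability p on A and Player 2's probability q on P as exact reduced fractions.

p=1/3, q=1/4

P1 indiff ⇒ q·2+(1-q)·8 = q·5+(1-q)·7 ⇒ q(-3) = (1-q)(-1) ⇒ q = 1/4
P2 indiff ⇒ p·5+(1-p)·7 = p·1+(1-p)·9 ⇒ p(4) = (1-p)(2) ⇒ p = 1/3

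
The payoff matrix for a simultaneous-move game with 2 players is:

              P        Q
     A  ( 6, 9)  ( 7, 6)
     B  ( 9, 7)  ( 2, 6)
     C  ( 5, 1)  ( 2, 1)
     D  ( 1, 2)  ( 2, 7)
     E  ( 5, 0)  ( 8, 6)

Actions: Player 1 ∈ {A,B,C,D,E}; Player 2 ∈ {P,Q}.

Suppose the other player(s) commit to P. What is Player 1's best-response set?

u_1(A vs P) = 6
u_1(B vs P) = 9
u_1(C vs P) = 5
u_1(D vs P) = 1
u_1(E vs P) = 5
max payoff 9 at {B}

P1 best: {B}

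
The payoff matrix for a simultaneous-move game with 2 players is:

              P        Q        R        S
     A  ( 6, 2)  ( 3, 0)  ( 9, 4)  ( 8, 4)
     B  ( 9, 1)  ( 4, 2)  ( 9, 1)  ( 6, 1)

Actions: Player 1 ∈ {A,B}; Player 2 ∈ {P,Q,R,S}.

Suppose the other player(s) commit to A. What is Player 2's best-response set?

argmax u_2 = {R,S}

u_2(P vs A) = 2
u_2(Q vs A) = 0
u_2(R vs A) = 4
u_2(S vs A) = 4
max payoff 4 at {R,S}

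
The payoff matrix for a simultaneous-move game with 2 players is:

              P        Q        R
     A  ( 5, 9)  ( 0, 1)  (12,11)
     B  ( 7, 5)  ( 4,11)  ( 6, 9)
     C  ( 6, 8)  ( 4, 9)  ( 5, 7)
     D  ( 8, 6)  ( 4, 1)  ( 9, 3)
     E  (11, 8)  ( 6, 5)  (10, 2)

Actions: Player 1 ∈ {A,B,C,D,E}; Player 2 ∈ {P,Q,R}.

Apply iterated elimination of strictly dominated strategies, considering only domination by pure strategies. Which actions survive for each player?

Remaining: P1:{A,E} P2:{P,R}

P1 drop B (E beats it: P:11>7 Q:6>4 R:10>6)
P1 drop C (E beats it: P:11>6 Q:6>4 R:10>5)
P1 drop D (E beats it: P:11>8 Q:6>4 R:10>9)
P2 drop Q (P beats it: A:9>1 E:8>5)
P1→{A,E} P2→{P,R}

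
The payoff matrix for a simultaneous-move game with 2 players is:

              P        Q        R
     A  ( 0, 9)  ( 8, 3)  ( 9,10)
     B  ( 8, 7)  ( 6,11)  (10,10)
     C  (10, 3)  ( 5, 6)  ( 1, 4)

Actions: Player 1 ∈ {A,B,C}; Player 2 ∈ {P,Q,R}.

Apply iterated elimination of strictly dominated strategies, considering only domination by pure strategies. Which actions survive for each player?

P2 drop P (R beats it: A:10>9 B:10>7 C:4>3)
P1 drop C (A beats it: Q:8>5 R:9>1)
P1→{A,B} P2→{Q,R}

Remaining: P1:{A,B} P2:{Q,R}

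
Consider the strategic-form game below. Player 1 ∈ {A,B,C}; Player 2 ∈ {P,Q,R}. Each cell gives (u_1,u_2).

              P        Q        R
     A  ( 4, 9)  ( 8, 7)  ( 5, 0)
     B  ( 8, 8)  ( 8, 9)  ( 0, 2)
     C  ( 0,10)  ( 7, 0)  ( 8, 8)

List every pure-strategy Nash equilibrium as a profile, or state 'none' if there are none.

(A,P): not NE [P1→B gives 8>4]
(A,Q): not NE [P2→P gives 9>7]
(A,R): not NE [P1→C gives 8>5; P2→P gives 9>0]
(B,P): not NE [P2→Q gives 9>8]
(B,Q): NE
(B,R): not NE [P1→C gives 8>0; P2→Q gives 9>2]
(C,P): not NE [P1→B gives 8>0]
(C,Q): not NE [P1→B gives 8>7; P2→P gives 10>0]
(C,R): not NE [P2→P gives 10>8]

PSNE = {(B,Q)}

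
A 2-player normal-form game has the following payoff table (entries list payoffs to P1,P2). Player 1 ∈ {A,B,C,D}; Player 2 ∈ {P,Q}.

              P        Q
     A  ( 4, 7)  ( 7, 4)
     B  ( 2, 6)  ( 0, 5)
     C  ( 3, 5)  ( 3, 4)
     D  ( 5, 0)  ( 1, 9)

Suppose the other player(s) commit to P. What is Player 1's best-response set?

u_1(A vs P) = 4
u_1(B vs P) = 2
u_1(C vs P) = 3
u_1(D vs P) = 5
max payoff 5 at {D}

argmax u_1 = {D}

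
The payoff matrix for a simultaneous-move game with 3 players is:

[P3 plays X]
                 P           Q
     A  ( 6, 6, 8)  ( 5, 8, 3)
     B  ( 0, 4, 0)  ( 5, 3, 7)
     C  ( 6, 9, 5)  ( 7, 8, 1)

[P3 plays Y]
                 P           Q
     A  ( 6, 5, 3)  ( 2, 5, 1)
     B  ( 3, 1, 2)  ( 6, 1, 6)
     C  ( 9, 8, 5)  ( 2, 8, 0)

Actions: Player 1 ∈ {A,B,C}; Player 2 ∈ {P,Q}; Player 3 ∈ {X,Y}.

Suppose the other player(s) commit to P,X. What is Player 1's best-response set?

u_1(A vs P,X) = 6
u_1(B vs P,X) = 0
u_1(C vs P,X) = 6
max payoff 6 at {A,C}

argmax u_1 = {A,C}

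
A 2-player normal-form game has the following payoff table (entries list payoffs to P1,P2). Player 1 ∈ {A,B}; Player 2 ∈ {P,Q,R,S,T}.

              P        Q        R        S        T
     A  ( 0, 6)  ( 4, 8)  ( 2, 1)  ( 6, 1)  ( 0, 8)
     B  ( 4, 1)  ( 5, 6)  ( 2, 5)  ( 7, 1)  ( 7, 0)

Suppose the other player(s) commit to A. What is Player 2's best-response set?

argmax u_2 = {Q,T}

u_2(P vs A) = 6
u_2(Q vs A) = 8
u_2(R vs A) = 1
u_2(S vs A) = 1
u_2(T vs A) = 8
max payoff 8 at {Q,T}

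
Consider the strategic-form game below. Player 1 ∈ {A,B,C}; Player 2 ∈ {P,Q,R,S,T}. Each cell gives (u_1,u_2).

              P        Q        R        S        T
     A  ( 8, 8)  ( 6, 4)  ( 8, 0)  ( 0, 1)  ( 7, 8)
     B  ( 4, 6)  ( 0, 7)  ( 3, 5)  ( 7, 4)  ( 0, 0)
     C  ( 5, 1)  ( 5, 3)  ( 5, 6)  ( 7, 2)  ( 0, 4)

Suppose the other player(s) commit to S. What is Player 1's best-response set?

u_1(A vs S) = 0
u_1(B vs S) = 7
u_1(C vs S) = 7
max payoff 7 at {B,C}

BR_1 = {B,C}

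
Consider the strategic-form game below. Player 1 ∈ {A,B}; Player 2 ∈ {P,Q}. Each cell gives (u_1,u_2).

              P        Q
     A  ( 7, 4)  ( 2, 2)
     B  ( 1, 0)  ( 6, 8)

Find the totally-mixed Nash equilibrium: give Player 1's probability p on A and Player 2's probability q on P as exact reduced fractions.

p=4/5, q=2/5

P1 indiff ⇒ q·7+(1-q)·2 = q·1+(1-q)·6 ⇒ q(6) = (1-q)(4) ⇒ q = 2/5
P2 indiff ⇒ p·4+(1-p)·0 = p·2+(1-p)·8 ⇒ p(2) = (1-p)(8) ⇒ p = 4/5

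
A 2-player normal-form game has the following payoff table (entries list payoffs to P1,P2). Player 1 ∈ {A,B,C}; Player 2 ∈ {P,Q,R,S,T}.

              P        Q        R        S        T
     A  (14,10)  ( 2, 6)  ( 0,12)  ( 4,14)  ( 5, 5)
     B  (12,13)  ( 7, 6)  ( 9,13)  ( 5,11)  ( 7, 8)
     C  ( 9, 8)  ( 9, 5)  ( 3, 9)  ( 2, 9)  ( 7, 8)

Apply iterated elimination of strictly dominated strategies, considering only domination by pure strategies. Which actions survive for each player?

P2 drop Q (P beats it: A:10>6 B:13>6 C:8>5)
P2 drop T (R beats it: A:12>5 B:13>8 C:9>8)
P1 drop C (B beats it: P:12>9 R:9>3 S:5>2)
P1→{A,B} P2→{P,R,S}

IESDS → P1:{A,B} P2:{P,R,S}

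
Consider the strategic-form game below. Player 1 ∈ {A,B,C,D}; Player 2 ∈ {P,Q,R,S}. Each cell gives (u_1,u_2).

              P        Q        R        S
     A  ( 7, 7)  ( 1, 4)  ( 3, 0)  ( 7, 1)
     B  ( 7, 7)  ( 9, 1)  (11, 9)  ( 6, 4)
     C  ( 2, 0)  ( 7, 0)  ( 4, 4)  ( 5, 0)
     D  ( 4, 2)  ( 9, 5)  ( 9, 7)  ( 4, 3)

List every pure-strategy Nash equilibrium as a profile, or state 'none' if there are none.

PSNE = {(A,P), (B,R)}

(A,P): NE
(A,Q): not NE [P1→D gives 9>1; P2→P gives 7>4]
(A,R): not NE [P1→B gives 11>3; P2→P gives 7>0]
(A,S): not NE [P2→P gives 7>1]
(B,P): not NE [P2→R gives 9>7]
(B,Q): not NE [P2→R gives 9>1]
(B,R): NE
(B,S): not NE [P1→A gives 7>6; P2→R gives 9>4]
(C,P): not NE [P1→B gives 7>2; P2→R gives 4>0]
(C,Q): not NE [P1→D gives 9>7; P2→R gives 4>0]
(C,R): not NE [P1→B gives 11>4]
(C,S): not NE [P1→A gives 7>5; P2→R gives 4>0]
(D,P): not NE [P1→B gives 7>4; P2→R gives 7>2]
(D,Q): not NE [P2→R gives 7>5]
(D,R): not NE [P1→B gives 11>9]
(D,S): not NE [P1→A gives 7>4; P2→R gives 7>3]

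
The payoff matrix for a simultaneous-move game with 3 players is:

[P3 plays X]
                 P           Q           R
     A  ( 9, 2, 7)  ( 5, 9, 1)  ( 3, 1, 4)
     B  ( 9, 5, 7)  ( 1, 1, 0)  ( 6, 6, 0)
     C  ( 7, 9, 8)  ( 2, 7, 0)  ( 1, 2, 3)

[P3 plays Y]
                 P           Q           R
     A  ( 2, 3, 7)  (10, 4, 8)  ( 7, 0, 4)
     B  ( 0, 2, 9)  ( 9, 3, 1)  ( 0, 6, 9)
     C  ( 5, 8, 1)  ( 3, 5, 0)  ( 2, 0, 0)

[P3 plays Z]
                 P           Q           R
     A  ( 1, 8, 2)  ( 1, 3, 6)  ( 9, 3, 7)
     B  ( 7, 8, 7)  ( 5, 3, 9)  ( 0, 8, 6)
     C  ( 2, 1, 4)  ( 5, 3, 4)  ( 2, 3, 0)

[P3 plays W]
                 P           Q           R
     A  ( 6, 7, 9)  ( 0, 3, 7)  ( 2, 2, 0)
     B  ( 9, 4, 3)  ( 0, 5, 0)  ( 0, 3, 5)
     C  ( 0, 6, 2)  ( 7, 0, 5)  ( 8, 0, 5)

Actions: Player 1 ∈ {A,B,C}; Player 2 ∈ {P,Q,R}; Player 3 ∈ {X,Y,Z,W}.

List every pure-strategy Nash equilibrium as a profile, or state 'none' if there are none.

NE set: (A,Q,Y)

(A,P,X): not NE [P2→Q gives 9>2; P3→W gives 9>7]
(A,P,Y): not NE [P1→C gives 5>2; P2→Q gives 4>3; P3→W gives 9>7]
(A,P,Z): not NE [P1→B gives 7>1; P3→W gives 9>2]
(A,P,W): not NE [P1→B gives 9>6]
(A,Q,X): not NE [P3→Y gives 8>1]
(A,Q,Y): NE
(A,Q,Z): not NE [P1→C gives 5>1; P2→P gives 8>3; P3→Y gives 8>6]
(A,Q,W): not NE [P1→C gives 7>0; P2→P gives 7>3; P3→Y gives 8>7]
(A,R,X): not NE [P1→B gives 6>3; P2→Q gives 9>1; P3→Z gives 7>4]
(A,R,Y): not NE [P2→Q gives 4>0; P3→Z gives 7>4]
(A,R,Z): not NE [P2→P gives 8>3]
(A,R,W): not NE [P1→C gives 8>2; P2→P gives 7>2; P3→Z gives 7>0]
(B,P,X): not NE [P2→R gives 6>5; P3→Y gives 9>7]
(B,P,Y): not NE [P1→C gives 5>0; P2→R gives 6>2]
(B,P,Z): not NE [P3→Y gives 9>7]
(B,P,W): not NE [P2→Q gives 5>4; P3→Y gives 9>3]
(B,Q,X): not NE [P1→A gives 5>1; P2→R gives 6>1; P3→Z gives 9>0]
(B,Q,Y): not NE [P1→A gives 10>9; P2→R gives 6>3; P3→Z gives 9>1]
(B,Q,Z): not NE [P2→R gives 8>3]
(B,Q,W): not NE [P1→C gives 7>0; P3→Z gives 9>0]
(B,R,X): not NE [P3→Y gives 9>0]
(B,R,Y): not NE [P1→A gives 7>0]
(B,R,Z): not NE [P1→A gives 9>0; P3→Y gives 9>6]
(B,R,W): not NE [P1→C gives 8>0; P2→Q gives 5>3; P3→Y gives 9>5]
(C,P,X): not NE [P1→B gives 9>7]
(C,P,Y): not NE [P3→X gives 8>1]
(C,P,Z): not NE [P1→B gives 7>2; P2→R gives 3>1; P3→X gives 8>4]
(C,P,W): not NE [P1→B gives 9>0; P3→X gives 8>2]
(C,Q,X): not NE [P1→A gives 5>2; P2→P gives 9>7; P3→W gives 5>0]
(C,Q,Y): not NE [P1→A gives 10>3; P2→P gives 8>5; P3→W gives 5>0]
(C,Q,Z): not NE [P3→W gives 5>4]
(C,Q,W): not NE [P2→P gives 6>0]
(C,R,X): not NE [P1→B gives 6>1; P2→P gives 9>2; P3→W gives 5>3]
(C,R,Y): not NE [P1→A gives 7>2; P2→P gives 8>0; P3→W gives 5>0]
(C,R,Z): not NE [P1→A gives 9>2; P3→W gives 5>0]
(C,R,W): not NE [P2→P gives 6>0]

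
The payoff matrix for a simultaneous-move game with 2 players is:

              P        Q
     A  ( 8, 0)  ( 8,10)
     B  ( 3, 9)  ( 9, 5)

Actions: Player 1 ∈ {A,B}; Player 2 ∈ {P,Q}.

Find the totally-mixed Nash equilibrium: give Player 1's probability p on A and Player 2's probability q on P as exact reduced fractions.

P1 indiff ⇒ q·8+(1-q)·8 = q·3+(1-q)·9 ⇒ q(5) = (1-q)(1) ⇒ q = 1/6
P2 indiff ⇒ p·0+(1-p)·9 = p·10+(1-p)·5 ⇒ p(-10) = (1-p)(-4) ⇒ p = 2/7

(p,q) = (2/7, 1/6)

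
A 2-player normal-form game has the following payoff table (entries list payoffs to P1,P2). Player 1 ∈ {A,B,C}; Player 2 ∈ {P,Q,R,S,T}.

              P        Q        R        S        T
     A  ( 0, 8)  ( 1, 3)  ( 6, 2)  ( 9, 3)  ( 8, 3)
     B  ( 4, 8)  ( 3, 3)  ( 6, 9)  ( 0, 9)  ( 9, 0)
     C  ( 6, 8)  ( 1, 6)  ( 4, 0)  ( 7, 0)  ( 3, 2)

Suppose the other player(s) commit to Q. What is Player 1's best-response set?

u_1(A vs Q) = 1
u_1(B vs Q) = 3
u_1(C vs Q) = 1
max payoff 3 at {B}

BR_1 = {B}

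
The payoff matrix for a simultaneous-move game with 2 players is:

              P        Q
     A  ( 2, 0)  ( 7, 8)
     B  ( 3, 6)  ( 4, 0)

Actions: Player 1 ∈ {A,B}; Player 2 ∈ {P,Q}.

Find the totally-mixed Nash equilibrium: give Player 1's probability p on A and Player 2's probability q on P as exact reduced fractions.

P1 indiff ⇒ q·2+(1-q)·7 = q·3+(1-q)·4 ⇒ q(-1) = (1-q)(-3) ⇒ q = 3/4
P2 indiff ⇒ p·0+(1-p)·6 = p·8+(1-p)·0 ⇒ p(-8) = (1-p)(-6) ⇒ p = 3/7

p=3/7, q=3/4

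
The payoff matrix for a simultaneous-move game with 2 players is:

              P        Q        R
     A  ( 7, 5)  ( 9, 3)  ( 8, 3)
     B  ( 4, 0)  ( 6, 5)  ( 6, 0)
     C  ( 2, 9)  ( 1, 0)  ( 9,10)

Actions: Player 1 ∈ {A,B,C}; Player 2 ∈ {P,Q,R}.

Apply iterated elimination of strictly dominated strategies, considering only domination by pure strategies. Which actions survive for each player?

P1 drop B (A beats it: P:7>4 Q:9>6 R:8>6)
P2 drop Q (P beats it: A:5>3 C:9>0)
P1→{A,C} P2→{P,R}

Remaining: P1:{A,C} P2:{P,R}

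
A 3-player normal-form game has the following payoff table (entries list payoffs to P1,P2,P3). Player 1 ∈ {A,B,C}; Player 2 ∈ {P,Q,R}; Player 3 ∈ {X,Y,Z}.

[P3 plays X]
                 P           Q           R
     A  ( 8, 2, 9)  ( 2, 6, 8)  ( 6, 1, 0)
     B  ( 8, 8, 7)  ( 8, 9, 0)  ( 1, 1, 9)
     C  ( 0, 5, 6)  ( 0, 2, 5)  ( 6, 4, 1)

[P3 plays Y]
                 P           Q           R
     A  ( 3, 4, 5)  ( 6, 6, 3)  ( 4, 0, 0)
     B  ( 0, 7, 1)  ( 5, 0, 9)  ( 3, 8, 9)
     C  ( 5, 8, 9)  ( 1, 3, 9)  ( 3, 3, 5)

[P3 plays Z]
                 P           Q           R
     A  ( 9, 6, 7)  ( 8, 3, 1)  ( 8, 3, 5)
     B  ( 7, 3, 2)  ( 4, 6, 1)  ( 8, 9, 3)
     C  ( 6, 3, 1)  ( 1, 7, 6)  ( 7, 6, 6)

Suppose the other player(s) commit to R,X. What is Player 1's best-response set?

u_1(A vs R,X) = 6
u_1(B vs R,X) = 1
u_1(C vs R,X) = 6
max payoff 6 at {A,C}

argmax u_1 = {A,C}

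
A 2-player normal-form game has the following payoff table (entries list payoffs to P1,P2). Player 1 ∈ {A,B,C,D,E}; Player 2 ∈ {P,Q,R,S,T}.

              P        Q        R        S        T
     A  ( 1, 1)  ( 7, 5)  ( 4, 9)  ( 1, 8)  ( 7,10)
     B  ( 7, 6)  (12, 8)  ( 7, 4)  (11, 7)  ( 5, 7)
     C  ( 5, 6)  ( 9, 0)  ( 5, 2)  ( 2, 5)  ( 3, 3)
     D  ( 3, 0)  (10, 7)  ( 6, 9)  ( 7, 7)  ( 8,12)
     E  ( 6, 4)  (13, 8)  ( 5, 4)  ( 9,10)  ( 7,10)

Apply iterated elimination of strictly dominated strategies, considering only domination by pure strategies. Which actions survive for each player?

P1 drop A (D beats it: P:3>1 Q:10>7 R:6>4 S:7>1 T:8>7)
P1 drop C (B beats it: P:7>5 Q:12>9 R:7>5 S:11>2 T:5>3)
P2 drop P (Q beats it: B:8>6 D:7>0 E:8>4)
P2 drop R (T beats it: B:7>4 D:12>9 E:10>4)
P1→{B,D,E} P2→{Q,S,T}

Remaining: P1:{B,D,E} P2:{Q,S,T}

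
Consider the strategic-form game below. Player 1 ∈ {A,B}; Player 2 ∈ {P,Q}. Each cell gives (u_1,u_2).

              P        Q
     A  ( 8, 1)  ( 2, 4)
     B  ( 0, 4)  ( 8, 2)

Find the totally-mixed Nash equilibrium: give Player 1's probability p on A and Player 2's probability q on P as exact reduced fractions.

P1 indiff ⇒ q·8+(1-q)·2 = q·0+(1-q)·8 ⇒ q(8) = (1-q)(6) ⇒ q = 3/7
P2 indiff ⇒ p·1+(1-p)·4 = p·4+(1-p)·2 ⇒ p(-3) = (1-p)(-2) ⇒ p = 2/5

P1 mixes 2/5 on A; P2 mixes 3/7 on P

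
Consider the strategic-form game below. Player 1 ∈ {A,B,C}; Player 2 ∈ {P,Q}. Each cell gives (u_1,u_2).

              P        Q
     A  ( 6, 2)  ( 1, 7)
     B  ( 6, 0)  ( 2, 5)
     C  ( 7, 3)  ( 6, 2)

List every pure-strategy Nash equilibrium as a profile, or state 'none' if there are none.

(A,P): not NE [P1→C gives 7>6; P2→Q gives 7>2]
(A,Q): not NE [P1→C gives 6>1]
(B,P): not NE [P1→C gives 7>6; P2→Q gives 5>0]
(B,Q): not NE [P1→C gives 6>2]
(C,P): NE
(C,Q): not NE [P2→P gives 3>2]

Nash profiles: (C,P)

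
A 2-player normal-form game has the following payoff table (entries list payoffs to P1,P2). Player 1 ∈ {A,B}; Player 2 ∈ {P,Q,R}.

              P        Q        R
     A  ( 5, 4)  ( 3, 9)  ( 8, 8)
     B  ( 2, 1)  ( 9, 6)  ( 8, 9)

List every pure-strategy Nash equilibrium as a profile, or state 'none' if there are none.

PSNE = {(B,R)}

(A,P): not NE [P2→Q gives 9>4]
(A,Q): not NE [P1→B gives 9>3]
(A,R): not NE [P2→Q gives 9>8]
(B,P): not NE [P1→A gives 5>2; P2→R gives 9>1]
(B,Q): not NE [P2→R gives 9>6]
(B,R): NE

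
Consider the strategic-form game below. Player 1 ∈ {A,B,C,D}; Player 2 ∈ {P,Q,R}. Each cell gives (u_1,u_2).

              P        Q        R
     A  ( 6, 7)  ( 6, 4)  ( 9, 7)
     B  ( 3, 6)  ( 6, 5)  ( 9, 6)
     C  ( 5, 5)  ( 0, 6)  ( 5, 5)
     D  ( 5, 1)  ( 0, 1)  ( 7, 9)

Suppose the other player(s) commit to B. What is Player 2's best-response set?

BR_2 = {P,R}

u_2(P vs B) = 6
u_2(Q vs B) = 5
u_2(R vs B) = 6
max payoff 6 at {P,R}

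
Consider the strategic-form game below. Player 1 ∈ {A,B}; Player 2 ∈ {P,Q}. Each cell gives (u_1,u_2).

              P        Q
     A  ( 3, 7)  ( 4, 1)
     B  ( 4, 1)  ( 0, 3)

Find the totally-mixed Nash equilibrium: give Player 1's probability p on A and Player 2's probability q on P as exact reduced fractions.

P1 indiff ⇒ q·3+(1-q)·4 = q·4+(1-q)·0 ⇒ q(-1) = (1-q)(-4) ⇒ q = 4/5
P2 indiff ⇒ p·7+(1-p)·1 = p·1+(1-p)·3 ⇒ p(6) = (1-p)(2) ⇒ p = 1/4

(p,q) = (1/4, 4/5)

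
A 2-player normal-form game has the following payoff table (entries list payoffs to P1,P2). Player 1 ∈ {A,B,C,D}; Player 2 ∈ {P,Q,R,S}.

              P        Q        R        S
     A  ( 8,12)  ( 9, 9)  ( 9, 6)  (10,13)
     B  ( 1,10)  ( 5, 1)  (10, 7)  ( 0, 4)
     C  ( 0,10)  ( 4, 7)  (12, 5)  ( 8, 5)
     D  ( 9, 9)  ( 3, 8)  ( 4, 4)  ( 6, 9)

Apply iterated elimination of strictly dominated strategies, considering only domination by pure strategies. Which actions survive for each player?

P2 drop Q (P beats it: A:12>9 B:10>1 C:10>7 D:9>8)
P2 drop R (P beats it: A:12>6 B:10>7 C:10>5 D:9>4)
P1 drop B (A beats it: P:8>1 S:10>0)
P1 drop C (A beats it: P:8>0 S:10>8)
P1→{A,D} P2→{P,S}

Remaining: P1:{A,D} P2:{P,S}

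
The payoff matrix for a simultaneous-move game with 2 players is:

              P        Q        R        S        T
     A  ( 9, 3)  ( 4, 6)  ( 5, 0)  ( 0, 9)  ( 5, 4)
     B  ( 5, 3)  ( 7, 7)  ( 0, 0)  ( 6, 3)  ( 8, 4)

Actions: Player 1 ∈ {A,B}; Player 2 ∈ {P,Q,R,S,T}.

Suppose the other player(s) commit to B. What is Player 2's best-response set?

u_2(P vs B) = 3
u_2(Q vs B) = 7
u_2(R vs B) = 0
u_2(S vs B) = 3
u_2(T vs B) = 4
max payoff 7 at {Q}

argmax u_2 = {Q}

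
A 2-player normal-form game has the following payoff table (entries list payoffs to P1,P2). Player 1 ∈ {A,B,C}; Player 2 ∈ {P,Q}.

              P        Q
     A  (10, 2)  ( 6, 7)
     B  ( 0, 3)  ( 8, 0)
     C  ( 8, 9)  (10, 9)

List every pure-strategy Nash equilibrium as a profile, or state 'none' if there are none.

Nash profiles: (C,Q)

(A,P): not NE [P2→Q gives 7>2]
(A,Q): not NE [P1→C gives 10>6]
(B,P): not NE [P1→A gives 10>0]
(B,Q): not NE [P1→C gives 10>8; P2→P gives 3>0]
(C,P): not NE [P1→A gives 10>8]
(C,Q): NE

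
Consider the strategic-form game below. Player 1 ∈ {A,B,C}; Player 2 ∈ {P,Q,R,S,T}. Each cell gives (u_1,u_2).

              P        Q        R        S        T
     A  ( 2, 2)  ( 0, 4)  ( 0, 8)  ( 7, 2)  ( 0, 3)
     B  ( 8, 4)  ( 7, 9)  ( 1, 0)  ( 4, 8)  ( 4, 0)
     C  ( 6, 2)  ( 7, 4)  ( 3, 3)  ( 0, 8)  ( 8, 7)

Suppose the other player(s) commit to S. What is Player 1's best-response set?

u_1(A vs S) = 7
u_1(B vs S) = 4
u_1(C vs S) = 0
max payoff 7 at {A}

BR_1 = {A}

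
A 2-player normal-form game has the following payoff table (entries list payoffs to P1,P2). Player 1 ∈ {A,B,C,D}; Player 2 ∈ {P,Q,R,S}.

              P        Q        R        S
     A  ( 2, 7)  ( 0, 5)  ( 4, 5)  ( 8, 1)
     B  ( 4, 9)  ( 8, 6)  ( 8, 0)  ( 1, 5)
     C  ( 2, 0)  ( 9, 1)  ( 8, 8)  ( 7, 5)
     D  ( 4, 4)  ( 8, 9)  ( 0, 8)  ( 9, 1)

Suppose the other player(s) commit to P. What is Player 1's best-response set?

P1 best: {B,D}

u_1(A vs P) = 2
u_1(B vs P) = 4
u_1(C vs P) = 2
u_1(D vs P) = 4
max payoff 4 at {B,D}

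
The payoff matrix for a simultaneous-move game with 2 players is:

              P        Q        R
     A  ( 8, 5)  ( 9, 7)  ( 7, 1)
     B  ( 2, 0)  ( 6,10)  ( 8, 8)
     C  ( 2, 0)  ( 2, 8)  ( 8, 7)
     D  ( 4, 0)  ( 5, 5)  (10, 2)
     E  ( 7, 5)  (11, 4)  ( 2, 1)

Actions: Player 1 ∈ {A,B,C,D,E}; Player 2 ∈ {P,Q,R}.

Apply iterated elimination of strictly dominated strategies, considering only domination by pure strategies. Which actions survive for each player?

P1 drop C (D beats it: P:4>2 Q:5>2 R:10>8)
P2 drop R (Q beats it: A:7>1 B:10>8 D:5>2 E:4>1)
P1 drop B (A beats it: P:8>2 Q:9>6)
P1 drop D (A beats it: P:8>4 Q:9>5)
P1→{A,E} P2→{P,Q}

Survivors P1:{A,E} P2:{P,Q}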